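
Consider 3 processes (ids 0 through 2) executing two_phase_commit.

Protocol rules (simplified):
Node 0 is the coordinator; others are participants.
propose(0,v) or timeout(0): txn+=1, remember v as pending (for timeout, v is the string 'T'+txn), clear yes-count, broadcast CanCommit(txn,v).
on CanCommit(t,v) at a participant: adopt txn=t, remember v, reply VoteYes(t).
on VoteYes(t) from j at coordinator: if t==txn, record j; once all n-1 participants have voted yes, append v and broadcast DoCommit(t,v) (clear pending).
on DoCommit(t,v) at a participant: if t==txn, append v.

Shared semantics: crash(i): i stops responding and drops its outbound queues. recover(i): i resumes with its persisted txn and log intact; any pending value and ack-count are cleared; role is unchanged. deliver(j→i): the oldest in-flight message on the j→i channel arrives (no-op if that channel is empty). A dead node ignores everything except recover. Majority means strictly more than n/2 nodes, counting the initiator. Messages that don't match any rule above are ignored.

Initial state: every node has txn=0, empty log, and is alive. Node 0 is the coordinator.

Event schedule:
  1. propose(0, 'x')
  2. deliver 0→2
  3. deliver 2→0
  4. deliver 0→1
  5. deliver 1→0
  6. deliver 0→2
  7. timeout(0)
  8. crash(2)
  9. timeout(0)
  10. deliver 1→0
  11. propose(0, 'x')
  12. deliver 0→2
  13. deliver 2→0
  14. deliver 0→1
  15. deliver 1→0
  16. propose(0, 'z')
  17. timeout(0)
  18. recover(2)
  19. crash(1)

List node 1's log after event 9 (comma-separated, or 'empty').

after 1 — propose(0,'x'): n0:coor/t1/[-]
after 2 — deliver 0→2: n2:part/t1/[-]
after 3 — deliver 2→0: ·
after 4 — deliver 0→1: n1:part/t1/[-]
after 5 — deliver 1→0: n0:coor/t1/[x]
after 6 — deliver 0→2: n2:part/t1/[x]
after 7 — timeout(0): n0:coor/t2/[x]
after 8 — crash(2): n2:✗part/t1/[x]
after 9 — timeout(0): n0:coor/t3/[x]

empty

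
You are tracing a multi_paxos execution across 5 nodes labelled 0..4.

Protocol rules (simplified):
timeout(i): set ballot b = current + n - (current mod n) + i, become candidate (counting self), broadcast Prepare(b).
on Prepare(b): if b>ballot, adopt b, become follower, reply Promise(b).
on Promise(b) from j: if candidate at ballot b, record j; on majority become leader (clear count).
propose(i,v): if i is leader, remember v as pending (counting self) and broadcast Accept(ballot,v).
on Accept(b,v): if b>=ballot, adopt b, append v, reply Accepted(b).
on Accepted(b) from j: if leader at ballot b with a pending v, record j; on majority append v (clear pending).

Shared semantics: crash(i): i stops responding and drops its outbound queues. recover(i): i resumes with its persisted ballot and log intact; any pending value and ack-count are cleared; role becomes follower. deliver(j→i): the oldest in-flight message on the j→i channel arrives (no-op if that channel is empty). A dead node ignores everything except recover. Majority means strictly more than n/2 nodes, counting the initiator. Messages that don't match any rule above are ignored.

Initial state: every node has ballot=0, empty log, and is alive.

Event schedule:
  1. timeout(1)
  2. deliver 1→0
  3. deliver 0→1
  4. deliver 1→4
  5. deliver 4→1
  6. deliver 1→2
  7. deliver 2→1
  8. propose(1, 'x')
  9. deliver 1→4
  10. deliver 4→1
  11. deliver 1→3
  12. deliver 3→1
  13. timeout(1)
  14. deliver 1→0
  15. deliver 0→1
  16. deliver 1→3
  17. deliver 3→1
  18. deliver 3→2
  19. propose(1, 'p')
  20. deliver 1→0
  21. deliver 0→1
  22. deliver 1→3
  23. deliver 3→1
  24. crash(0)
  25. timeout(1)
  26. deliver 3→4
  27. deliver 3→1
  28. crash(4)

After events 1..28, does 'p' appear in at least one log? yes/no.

no

after 1 — timeout(1): n1:cand/b6/[-]
after 2 — deliver 1→0: n0:foll/b6/[-]
after 3 — deliver 0→1: ·
after 4 — deliver 1→4: n4:foll/b6/[-]
after 5 — deliver 4→1: n1:lead/b6/[-]
after 6 — deliver 1→2: n2:foll/b6/[-]
after 7 — deliver 2→1: ·
after 8 — propose(1,'x'): ·
after 9 — deliver 1→4: n4:foll/b6/[x]
after 10 — deliver 4→1: ·
after 11 — deliver 1→3: n3:foll/b6/[-]
after 12 — deliver 3→1: ·
after 13 — timeout(1): n1:cand/b11/[-]
after 14 — deliver 1→0: n0:foll/b6/[x]
after 15 — deliver 0→1: ·
after 16 — deliver 1→3: n3:foll/b6/[x]
after 17 — deliver 3→1: ·
after 18 — deliver 3→2: ·
after 19 — propose(1,'p'): ·
after 20 — deliver 1→0: n0:foll/b11/[x]
after 21 — deliver 0→1: ·
after 22 — deliver 1→3: n3:foll/b11/[x]
after 23 — deliver 3→1: n1:lead/b11/[-]
after 24 — crash(0): n0:✗foll/b11/[x]
after 25 — timeout(1): n1:cand/b16/[-]
after 26 — deliver 3→4: ·
after 27 — deliver 3→1: ·
after 28 — crash(4): n4:✗foll/b6/[x]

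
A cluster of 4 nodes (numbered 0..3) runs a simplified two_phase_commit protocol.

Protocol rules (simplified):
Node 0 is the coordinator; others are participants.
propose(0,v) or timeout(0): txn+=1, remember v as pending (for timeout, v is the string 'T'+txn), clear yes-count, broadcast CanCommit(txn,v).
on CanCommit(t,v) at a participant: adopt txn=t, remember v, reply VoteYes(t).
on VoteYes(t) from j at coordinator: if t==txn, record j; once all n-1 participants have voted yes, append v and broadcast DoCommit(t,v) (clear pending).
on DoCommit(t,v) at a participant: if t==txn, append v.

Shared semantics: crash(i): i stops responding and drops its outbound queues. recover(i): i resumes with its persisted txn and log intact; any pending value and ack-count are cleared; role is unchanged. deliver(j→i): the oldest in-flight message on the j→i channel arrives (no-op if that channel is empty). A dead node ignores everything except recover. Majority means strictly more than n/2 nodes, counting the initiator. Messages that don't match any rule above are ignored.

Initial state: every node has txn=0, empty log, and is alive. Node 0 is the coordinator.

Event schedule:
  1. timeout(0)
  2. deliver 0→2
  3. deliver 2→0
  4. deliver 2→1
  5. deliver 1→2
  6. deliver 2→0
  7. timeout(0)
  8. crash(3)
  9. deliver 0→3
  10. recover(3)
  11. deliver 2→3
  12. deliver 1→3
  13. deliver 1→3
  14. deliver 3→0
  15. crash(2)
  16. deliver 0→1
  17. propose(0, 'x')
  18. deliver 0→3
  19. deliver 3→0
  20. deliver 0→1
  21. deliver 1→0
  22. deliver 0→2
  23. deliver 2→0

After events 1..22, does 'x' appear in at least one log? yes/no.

after 1 — timeout(0): n0:coor/t1/[-]
after 2 — deliver 0→2: n2:part/t1/[-]
after 3 — deliver 2→0: ·
after 4 — deliver 2→1: ·
after 5 — deliver 1→2: ·
after 6 — deliver 2→0: ·
after 7 — timeout(0): n0:coor/t2/[-]
after 8 — crash(3): n3:✗part/t0/[-]
after 9 — deliver 0→3: ·
after 10 — recover(3): n3:part/t0/[-]
after 11 — deliver 2→3: ·
after 12 — deliver 1→3: ·
after 13 — deliver 1→3: ·
after 14 — deliver 3→0: ·
after 15 — crash(2): n2:✗part/t1/[-]
after 16 — deliver 0→1: n1:part/t1/[-]
after 17 — propose(0,'x'): n0:coor/t3/[-]
after 18 — deliver 0→3: n3:part/t1/[-]
after 19 — deliver 3→0: ·
after 20 — deliver 0→1: n1:part/t2/[-]
after 21 — deliver 1→0: ·
after 22 — deliver 0→2: ·

no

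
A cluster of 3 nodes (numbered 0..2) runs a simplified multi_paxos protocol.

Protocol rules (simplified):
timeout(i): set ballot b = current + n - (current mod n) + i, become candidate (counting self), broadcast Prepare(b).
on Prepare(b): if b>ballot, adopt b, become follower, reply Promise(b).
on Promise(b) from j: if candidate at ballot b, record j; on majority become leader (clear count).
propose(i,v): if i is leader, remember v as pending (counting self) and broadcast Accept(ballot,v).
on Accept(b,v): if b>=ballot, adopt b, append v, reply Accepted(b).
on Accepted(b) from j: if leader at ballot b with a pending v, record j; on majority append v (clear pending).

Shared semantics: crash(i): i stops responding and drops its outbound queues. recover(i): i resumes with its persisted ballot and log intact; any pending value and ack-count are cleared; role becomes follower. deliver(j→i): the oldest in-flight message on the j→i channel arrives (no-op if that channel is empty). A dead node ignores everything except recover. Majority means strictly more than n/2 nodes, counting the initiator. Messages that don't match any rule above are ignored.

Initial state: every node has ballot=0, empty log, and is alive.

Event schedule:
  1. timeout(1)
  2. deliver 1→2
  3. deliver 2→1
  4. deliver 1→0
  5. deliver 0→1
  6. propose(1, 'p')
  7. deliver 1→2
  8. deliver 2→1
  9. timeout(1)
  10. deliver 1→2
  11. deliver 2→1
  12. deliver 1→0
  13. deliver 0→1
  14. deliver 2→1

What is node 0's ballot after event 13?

step 1 timeout(1): 1={cand,b=4,log=-}
step 2 deliver 1→2: 2={foll,b=4,log=-}
step 3 deliver 2→1: 1={lead,b=4,log=-}
step 4 deliver 1→0: 0={foll,b=4,log=-}
step 5 deliver 0→1: —
step 6 propose(1,'p'): —
step 7 deliver 1→2: 2={foll,b=4,log=p}
step 8 deliver 2→1: 1={lead,b=4,log=p}
step 9 timeout(1): 1={cand,b=7,log=p}
step 10 deliver 1→2: 2={foll,b=7,log=p}
step 11 deliver 2→1: 1={lead,b=7,log=p}
step 12 deliver 1→0: 0={foll,b=4,log=p}
step 13 deliver 0→1: —

4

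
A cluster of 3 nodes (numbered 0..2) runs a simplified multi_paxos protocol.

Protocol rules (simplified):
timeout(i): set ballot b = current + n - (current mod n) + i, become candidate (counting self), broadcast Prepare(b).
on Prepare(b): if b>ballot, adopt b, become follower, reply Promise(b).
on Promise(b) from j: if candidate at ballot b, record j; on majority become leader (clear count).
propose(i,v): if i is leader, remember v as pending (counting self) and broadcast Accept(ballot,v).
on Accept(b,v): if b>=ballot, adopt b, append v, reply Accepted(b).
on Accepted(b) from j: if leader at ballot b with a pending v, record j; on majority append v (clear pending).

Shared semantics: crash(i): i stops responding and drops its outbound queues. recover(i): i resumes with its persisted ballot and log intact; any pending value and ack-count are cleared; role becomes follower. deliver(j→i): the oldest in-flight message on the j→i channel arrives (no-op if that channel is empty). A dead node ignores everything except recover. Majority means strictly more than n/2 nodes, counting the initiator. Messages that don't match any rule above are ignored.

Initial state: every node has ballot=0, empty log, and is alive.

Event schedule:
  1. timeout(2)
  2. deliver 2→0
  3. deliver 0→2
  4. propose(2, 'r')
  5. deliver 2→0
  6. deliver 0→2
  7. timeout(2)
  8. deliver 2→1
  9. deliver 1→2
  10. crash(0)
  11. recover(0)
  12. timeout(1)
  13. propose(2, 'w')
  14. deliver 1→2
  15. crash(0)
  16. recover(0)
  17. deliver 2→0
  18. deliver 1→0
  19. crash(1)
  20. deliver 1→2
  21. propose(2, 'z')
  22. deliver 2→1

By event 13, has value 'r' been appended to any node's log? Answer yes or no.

yes

1. timeout(2):  <2:cand b5 ->
2. deliver 2→0:  <0:foll b5 ->
3. deliver 0→2:  <2:lead b5 ->
4. propose(2,'r'):  nop
5. deliver 2→0:  <0:foll b5 r>
6. deliver 0→2:  <2:lead b5 r>
7. timeout(2):  <2:cand b8 r>
8. deliver 2→1:  <1:foll b5 ->
9. deliver 1→2:  nop
10. crash(0):  <0:✗foll b5 r>
11. recover(0):  <0:foll b5 r>
12. timeout(1):  <1:cand b7 ->
13. propose(2,'w'):  nop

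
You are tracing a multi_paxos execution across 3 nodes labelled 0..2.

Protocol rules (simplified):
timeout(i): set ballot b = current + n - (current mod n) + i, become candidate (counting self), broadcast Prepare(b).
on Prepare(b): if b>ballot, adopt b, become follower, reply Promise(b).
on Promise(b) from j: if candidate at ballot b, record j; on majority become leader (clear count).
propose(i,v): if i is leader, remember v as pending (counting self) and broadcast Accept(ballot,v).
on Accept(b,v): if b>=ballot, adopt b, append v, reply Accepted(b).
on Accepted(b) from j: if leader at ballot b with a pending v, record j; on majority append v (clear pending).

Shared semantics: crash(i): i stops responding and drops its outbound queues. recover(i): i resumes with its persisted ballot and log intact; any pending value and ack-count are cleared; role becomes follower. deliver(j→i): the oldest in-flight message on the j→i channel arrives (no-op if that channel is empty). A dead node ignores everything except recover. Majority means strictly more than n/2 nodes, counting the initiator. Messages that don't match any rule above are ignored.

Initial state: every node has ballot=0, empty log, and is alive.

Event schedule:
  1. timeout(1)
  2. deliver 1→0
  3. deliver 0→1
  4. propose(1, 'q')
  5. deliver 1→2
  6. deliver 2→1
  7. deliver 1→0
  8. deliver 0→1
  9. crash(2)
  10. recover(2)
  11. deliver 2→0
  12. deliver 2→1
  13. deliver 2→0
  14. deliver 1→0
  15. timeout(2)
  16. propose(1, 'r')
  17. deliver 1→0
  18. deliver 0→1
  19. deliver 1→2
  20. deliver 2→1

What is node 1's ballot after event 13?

4

step 1 timeout(1): 1={cand,b=4,log=-}
step 2 deliver 1→0: 0={foll,b=4,log=-}
step 3 deliver 0→1: 1={lead,b=4,log=-}
step 4 propose(1,'q'): —
step 5 deliver 1→2: 2={foll,b=4,log=-}
step 6 deliver 2→1: —
step 7 deliver 1→0: 0={foll,b=4,log=q}
step 8 deliver 0→1: 1={lead,b=4,log=q}
step 9 crash(2): 2={✗foll,b=4,log=-}
step 10 recover(2): 2={foll,b=4,log=-}
step 11 deliver 2→0: —
step 12 deliver 2→1: —
step 13 deliver 2→0: —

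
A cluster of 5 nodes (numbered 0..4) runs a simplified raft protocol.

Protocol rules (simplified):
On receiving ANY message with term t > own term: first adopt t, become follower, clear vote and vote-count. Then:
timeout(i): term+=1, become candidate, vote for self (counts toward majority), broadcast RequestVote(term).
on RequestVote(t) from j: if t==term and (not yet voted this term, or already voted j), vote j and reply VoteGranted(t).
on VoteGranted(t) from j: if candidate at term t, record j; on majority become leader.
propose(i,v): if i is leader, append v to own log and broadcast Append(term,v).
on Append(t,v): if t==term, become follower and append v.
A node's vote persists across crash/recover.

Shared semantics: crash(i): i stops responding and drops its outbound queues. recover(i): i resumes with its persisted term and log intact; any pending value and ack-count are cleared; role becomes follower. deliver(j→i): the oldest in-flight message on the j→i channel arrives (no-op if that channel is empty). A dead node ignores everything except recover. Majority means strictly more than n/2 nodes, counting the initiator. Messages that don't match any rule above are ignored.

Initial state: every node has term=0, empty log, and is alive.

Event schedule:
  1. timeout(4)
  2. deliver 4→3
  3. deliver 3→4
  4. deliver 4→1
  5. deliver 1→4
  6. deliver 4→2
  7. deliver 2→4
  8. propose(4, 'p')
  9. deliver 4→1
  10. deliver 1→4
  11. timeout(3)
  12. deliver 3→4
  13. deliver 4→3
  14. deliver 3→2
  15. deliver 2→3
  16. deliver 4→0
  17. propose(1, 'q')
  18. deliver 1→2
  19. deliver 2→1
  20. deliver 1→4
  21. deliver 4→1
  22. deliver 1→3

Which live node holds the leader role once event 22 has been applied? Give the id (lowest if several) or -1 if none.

step 1 timeout(4): 4={cand,t=1,log=-}
step 2 deliver 4→3: 3={foll,t=1,log=-}
step 3 deliver 3→4: —
step 4 deliver 4→1: 1={foll,t=1,log=-}
step 5 deliver 1→4: 4={lead,t=1,log=-}
step 6 deliver 4→2: 2={foll,t=1,log=-}
step 7 deliver 2→4: —
step 8 propose(4,'p'): 4={lead,t=1,log=p}
step 9 deliver 4→1: 1={foll,t=1,log=p}
step 10 deliver 1→4: —
step 11 timeout(3): 3={cand,t=2,log=-}
step 12 deliver 3→4: 4={foll,t=2,log=p}
step 13 deliver 4→3: —
step 14 deliver 3→2: 2={foll,t=2,log=-}
step 15 deliver 2→3: —
step 16 deliver 4→0: 0={foll,t=1,log=-}
step 17 propose(1,'q'): —
step 18 deliver 1→2: —
step 19 deliver 2→1: —
step 20 deliver 1→4: —
step 21 deliver 4→1: —
step 22 deliver 1→3: —

-1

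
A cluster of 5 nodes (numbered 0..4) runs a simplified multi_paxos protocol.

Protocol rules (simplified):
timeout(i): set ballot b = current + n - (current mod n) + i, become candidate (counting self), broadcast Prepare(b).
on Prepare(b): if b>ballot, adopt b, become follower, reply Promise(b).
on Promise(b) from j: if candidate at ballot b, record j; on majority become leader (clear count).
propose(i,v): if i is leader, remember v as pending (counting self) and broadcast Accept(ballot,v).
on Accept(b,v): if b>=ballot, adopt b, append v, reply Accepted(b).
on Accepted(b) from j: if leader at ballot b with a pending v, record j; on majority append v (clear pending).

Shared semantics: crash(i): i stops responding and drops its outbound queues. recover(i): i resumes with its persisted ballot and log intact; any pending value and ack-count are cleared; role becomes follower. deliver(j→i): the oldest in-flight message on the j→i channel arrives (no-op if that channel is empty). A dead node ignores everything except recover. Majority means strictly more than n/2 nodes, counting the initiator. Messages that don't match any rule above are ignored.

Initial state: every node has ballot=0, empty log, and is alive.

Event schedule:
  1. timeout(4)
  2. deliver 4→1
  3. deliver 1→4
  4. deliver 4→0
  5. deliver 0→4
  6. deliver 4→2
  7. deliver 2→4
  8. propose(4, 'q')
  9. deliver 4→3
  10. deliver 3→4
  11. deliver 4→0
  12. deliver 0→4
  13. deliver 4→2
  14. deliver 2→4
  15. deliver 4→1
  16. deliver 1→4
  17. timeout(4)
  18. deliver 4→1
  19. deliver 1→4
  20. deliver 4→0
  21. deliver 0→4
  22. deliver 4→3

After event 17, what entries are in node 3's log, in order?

empty

e1 timeout(4): 4[cand,b=9,-]
e2 deliver 4→1: 1[foll,b=9,-]
e3 deliver 1→4: ·
e4 deliver 4→0: 0[foll,b=9,-]
e5 deliver 0→4: 4[lead,b=9,-]
e6 deliver 4→2: 2[foll,b=9,-]
e7 deliver 2→4: ·
e8 propose(4,'q'): ·
e9 deliver 4→3: 3[foll,b=9,-]
e10 deliver 3→4: ·
e11 deliver 4→0: 0[foll,b=9,q]
e12 deliver 0→4: ·
e13 deliver 4→2: 2[foll,b=9,q]
e14 deliver 2→4: 4[lead,b=9,q]
e15 deliver 4→1: 1[foll,b=9,q]
e16 deliver 1→4: ·
e17 timeout(4): 4[cand,b=14,q]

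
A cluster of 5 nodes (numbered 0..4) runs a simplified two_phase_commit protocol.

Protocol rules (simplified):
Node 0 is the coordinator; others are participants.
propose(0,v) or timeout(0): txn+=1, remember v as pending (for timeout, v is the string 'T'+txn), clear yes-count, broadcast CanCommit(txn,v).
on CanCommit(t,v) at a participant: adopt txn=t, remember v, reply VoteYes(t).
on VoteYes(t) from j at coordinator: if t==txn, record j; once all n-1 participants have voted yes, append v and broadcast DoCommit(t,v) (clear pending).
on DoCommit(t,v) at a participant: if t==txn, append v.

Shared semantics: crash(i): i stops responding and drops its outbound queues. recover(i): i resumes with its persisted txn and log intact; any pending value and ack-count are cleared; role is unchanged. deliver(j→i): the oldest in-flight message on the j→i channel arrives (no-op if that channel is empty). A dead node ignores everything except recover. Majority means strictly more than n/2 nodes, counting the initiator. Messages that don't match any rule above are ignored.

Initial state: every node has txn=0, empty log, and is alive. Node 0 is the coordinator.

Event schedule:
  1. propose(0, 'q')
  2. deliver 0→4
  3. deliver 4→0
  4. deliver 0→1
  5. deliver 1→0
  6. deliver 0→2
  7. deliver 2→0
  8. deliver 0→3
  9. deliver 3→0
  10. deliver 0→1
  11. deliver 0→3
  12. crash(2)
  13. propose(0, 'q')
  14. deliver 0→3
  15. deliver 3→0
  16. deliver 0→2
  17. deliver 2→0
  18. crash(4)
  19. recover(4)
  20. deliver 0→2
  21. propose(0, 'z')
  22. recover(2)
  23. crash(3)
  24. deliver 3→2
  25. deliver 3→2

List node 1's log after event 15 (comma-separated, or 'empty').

[1] propose(0,'q') → N0(coor t1 [-])
[2] deliver 0→4 → N4(part t1 [-])
[3] deliver 4→0 → ∅
[4] deliver 0→1 → N1(part t1 [-])
[5] deliver 1→0 → ∅
[6] deliver 0→2 → N2(part t1 [-])
[7] deliver 2→0 → ∅
[8] deliver 0→3 → N3(part t1 [-])
[9] deliver 3→0 → N0(coor t1 [q])
[10] deliver 0→1 → N1(part t1 [q])
[11] deliver 0→3 → N3(part t1 [q])
[12] crash(2) → N2(✗part t1 [-])
[13] propose(0,'q') → N0(coor t2 [q])
[14] deliver 0→3 → N3(part t2 [q])
[15] deliver 3→0 → ∅

q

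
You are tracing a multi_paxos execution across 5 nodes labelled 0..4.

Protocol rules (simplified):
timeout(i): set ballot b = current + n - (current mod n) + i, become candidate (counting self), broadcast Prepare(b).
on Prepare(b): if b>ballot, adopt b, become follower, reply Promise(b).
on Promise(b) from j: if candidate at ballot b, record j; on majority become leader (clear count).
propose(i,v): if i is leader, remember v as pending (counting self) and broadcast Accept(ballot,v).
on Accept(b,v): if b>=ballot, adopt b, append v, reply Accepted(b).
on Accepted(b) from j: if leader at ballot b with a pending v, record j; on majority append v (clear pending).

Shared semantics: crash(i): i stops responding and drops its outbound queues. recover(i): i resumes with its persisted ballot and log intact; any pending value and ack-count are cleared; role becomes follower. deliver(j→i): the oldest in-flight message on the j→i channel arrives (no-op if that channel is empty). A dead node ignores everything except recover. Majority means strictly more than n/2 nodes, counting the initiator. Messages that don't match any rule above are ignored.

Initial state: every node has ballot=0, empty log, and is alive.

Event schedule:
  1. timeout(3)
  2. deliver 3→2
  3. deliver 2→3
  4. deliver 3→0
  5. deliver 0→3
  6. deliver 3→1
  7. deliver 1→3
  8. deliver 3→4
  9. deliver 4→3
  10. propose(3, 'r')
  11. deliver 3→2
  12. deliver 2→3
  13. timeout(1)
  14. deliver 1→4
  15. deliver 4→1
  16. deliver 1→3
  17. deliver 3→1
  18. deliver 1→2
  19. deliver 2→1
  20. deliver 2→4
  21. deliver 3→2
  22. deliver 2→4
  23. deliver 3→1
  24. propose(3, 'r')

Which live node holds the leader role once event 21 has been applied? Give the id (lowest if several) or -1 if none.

1

1. timeout(3):  <3:cand b8 ->
2. deliver 3→2:  <2:foll b8 ->
3. deliver 2→3:  nop
4. deliver 3→0:  <0:foll b8 ->
5. deliver 0→3:  <3:lead b8 ->
6. deliver 3→1:  <1:foll b8 ->
7. deliver 1→3:  nop
8. deliver 3→4:  <4:foll b8 ->
9. deliver 4→3:  nop
10. propose(3,'r'):  nop
11. deliver 3→2:  <2:foll b8 r>
12. deliver 2→3:  nop
13. timeout(1):  <1:cand b11 ->
14. deliver 1→4:  <4:foll b11 ->
15. deliver 4→1:  nop
16. deliver 1→3:  <3:foll b11 ->
17. deliver 3→1:  nop
18. deliver 1→2:  <2:foll b11 r>
19. deliver 2→1:  <1:lead b11 ->
20. deliver 2→4:  nop
21. deliver 3→2:  nop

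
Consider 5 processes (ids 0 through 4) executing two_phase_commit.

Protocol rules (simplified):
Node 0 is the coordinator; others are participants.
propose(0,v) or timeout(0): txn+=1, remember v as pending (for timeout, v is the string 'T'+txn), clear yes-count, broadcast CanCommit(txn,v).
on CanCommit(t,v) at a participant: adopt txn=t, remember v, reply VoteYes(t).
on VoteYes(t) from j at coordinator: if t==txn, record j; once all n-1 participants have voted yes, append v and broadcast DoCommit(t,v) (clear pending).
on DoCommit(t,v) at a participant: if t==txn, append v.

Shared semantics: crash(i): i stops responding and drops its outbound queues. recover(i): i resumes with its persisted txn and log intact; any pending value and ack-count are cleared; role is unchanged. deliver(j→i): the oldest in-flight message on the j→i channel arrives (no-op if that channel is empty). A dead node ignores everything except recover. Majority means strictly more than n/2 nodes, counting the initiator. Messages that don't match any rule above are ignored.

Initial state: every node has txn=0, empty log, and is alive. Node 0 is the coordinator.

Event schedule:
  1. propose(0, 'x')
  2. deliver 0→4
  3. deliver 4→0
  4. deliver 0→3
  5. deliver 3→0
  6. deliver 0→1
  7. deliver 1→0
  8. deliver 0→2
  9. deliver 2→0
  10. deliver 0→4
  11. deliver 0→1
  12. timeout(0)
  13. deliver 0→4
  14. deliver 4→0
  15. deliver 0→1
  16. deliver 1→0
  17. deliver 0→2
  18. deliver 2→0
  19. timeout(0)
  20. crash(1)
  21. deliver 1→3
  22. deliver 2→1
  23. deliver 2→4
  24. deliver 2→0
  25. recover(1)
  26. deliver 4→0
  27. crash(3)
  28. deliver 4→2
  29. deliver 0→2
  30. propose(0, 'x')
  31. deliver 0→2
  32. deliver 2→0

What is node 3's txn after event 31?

1

[1] propose(0,'x') → N0(coor t1 [-])
[2] deliver 0→4 → N4(part t1 [-])
[3] deliver 4→0 → ∅
[4] deliver 0→3 → N3(part t1 [-])
[5] deliver 3→0 → ∅
[6] deliver 0→1 → N1(part t1 [-])
[7] deliver 1→0 → ∅
[8] deliver 0→2 → N2(part t1 [-])
[9] deliver 2→0 → N0(coor t1 [x])
[10] deliver 0→4 → N4(part t1 [x])
[11] deliver 0→1 → N1(part t1 [x])
[12] timeout(0) → N0(coor t2 [x])
[13] deliver 0→4 → N4(part t2 [x])
[14] deliver 4→0 → ∅
[15] deliver 0→1 → N1(part t2 [x])
[16] deliver 1→0 → ∅
[17] deliver 0→2 → N2(part t1 [x])
[18] deliver 2→0 → ∅
[19] timeout(0) → N0(coor t3 [x])
[20] crash(1) → N1(✗part t2 [x])
[21] deliver 1→3 → ∅
[22] deliver 2→1 → ∅
[23] deliver 2→4 → ∅
[24] deliver 2→0 → ∅
[25] recover(1) → N1(part t2 [x])
[26] deliver 4→0 → ∅
[27] crash(3) → N3(✗part t1 [-])
[28] deliver 4→2 → ∅
[29] deliver 0→2 → N2(part t2 [x])
[30] propose(0,'x') → N0(coor t4 [x])
[31] deliver 0→2 → N2(part t3 [x])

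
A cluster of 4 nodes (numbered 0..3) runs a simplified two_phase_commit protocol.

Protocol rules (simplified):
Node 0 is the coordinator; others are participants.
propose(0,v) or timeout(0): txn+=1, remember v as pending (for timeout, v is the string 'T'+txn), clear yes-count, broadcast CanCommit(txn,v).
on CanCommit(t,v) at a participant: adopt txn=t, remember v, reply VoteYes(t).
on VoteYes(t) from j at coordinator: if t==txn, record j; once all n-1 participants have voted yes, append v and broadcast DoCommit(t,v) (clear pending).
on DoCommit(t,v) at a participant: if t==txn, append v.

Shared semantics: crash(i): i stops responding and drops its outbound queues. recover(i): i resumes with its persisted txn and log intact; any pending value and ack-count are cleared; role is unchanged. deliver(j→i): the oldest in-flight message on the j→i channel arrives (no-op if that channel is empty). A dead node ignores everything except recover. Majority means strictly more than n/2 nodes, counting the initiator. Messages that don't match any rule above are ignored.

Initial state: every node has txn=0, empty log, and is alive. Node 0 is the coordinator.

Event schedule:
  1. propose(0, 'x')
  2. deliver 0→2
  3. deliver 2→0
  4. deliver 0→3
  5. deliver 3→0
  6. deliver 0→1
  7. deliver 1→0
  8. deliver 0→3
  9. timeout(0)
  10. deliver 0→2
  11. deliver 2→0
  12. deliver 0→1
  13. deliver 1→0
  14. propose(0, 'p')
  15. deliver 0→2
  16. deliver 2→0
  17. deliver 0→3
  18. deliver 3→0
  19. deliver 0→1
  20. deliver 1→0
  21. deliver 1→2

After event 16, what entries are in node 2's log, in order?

after 1 — propose(0,'x'): n0:coor/t1/[-]
after 2 — deliver 0→2: n2:part/t1/[-]
after 3 — deliver 2→0: ·
after 4 — deliver 0→3: n3:part/t1/[-]
after 5 — deliver 3→0: ·
after 6 — deliver 0→1: n1:part/t1/[-]
after 7 — deliver 1→0: n0:coor/t1/[x]
after 8 — deliver 0→3: n3:part/t1/[x]
after 9 — timeout(0): n0:coor/t2/[x]
after 10 — deliver 0→2: n2:part/t1/[x]
after 11 — deliver 2→0: ·
after 12 — deliver 0→1: n1:part/t1/[x]
after 13 — deliver 1→0: ·
after 14 — propose(0,'p'): n0:coor/t3/[x]
after 15 — deliver 0→2: n2:part/t2/[x]
after 16 — deliver 2→0: ·

x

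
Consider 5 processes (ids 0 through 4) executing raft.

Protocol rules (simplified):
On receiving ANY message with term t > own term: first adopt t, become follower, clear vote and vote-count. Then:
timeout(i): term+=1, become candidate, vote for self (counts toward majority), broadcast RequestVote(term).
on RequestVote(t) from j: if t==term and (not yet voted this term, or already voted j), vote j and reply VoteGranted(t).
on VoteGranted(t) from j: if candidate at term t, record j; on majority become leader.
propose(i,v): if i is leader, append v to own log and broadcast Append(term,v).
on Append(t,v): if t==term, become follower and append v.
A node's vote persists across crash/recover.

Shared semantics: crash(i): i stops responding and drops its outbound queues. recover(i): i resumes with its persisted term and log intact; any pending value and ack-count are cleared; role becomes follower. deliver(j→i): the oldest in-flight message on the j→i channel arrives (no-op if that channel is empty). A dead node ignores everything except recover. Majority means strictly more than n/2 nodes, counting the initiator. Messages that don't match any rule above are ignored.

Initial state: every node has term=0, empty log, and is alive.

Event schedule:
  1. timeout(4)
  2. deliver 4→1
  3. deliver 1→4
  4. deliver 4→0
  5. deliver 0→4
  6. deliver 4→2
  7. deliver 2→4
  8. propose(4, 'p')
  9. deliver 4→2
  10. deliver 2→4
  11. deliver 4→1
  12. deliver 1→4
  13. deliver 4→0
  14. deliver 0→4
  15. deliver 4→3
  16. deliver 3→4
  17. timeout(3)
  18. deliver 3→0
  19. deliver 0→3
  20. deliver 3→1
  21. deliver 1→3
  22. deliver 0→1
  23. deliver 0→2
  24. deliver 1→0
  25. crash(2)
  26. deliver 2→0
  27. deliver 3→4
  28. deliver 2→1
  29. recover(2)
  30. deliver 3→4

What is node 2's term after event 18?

1

1. timeout(4):  <4:cand t1 ->
2. deliver 4→1:  <1:foll t1 ->
3. deliver 1→4:  nop
4. deliver 4→0:  <0:foll t1 ->
5. deliver 0→4:  <4:lead t1 ->
6. deliver 4→2:  <2:foll t1 ->
7. deliver 2→4:  nop
8. propose(4,'p'):  <4:lead t1 p>
9. deliver 4→2:  <2:foll t1 p>
10. deliver 2→4:  nop
11. deliver 4→1:  <1:foll t1 p>
12. deliver 1→4:  nop
13. deliver 4→0:  <0:foll t1 p>
14. deliver 0→4:  nop
15. deliver 4→3:  <3:foll t1 ->
16. deliver 3→4:  nop
17. timeout(3):  <3:cand t2 ->
18. deliver 3→0:  <0:foll t2 p>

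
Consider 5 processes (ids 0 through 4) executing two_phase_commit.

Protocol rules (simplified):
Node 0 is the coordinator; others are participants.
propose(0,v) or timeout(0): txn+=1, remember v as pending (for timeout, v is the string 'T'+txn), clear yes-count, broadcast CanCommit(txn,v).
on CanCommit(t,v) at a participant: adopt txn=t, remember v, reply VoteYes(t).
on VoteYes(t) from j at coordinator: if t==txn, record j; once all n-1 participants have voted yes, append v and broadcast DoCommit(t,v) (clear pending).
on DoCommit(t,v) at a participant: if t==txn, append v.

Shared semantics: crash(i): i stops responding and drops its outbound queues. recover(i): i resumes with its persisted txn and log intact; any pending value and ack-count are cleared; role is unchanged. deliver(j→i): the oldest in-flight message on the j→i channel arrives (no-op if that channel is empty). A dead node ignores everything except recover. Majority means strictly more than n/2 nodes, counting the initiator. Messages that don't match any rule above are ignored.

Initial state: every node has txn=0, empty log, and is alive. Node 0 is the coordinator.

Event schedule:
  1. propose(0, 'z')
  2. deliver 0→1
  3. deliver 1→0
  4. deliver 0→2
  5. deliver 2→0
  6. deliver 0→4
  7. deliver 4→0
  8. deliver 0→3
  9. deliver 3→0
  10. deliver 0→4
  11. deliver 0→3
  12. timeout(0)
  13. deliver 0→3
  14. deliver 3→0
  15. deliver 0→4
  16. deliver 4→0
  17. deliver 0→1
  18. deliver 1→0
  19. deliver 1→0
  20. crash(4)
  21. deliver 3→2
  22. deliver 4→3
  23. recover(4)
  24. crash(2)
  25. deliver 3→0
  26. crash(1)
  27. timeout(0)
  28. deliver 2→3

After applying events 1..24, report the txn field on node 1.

1

after 1 — propose(0,'z'): n0:coor/t1/[-]
after 2 — deliver 0→1: n1:part/t1/[-]
after 3 — deliver 1→0: ·
after 4 — deliver 0→2: n2:part/t1/[-]
after 5 — deliver 2→0: ·
after 6 — deliver 0→4: n4:part/t1/[-]
after 7 — deliver 4→0: ·
after 8 — deliver 0→3: n3:part/t1/[-]
after 9 — deliver 3→0: n0:coor/t1/[z]
after 10 — deliver 0→4: n4:part/t1/[z]
after 11 — deliver 0→3: n3:part/t1/[z]
after 12 — timeout(0): n0:coor/t2/[z]
after 13 — deliver 0→3: n3:part/t2/[z]
after 14 — deliver 3→0: ·
after 15 — deliver 0→4: n4:part/t2/[z]
after 16 — deliver 4→0: ·
after 17 — deliver 0→1: n1:part/t1/[z]
after 18 — deliver 1→0: ·
after 19 — deliver 1→0: ·
after 20 — crash(4): n4:✗part/t2/[z]
after 21 — deliver 3→2: ·
after 22 — deliver 4→3: ·
after 23 — recover(4): n4:part/t2/[z]
after 24 — crash(2): n2:✗part/t1/[-]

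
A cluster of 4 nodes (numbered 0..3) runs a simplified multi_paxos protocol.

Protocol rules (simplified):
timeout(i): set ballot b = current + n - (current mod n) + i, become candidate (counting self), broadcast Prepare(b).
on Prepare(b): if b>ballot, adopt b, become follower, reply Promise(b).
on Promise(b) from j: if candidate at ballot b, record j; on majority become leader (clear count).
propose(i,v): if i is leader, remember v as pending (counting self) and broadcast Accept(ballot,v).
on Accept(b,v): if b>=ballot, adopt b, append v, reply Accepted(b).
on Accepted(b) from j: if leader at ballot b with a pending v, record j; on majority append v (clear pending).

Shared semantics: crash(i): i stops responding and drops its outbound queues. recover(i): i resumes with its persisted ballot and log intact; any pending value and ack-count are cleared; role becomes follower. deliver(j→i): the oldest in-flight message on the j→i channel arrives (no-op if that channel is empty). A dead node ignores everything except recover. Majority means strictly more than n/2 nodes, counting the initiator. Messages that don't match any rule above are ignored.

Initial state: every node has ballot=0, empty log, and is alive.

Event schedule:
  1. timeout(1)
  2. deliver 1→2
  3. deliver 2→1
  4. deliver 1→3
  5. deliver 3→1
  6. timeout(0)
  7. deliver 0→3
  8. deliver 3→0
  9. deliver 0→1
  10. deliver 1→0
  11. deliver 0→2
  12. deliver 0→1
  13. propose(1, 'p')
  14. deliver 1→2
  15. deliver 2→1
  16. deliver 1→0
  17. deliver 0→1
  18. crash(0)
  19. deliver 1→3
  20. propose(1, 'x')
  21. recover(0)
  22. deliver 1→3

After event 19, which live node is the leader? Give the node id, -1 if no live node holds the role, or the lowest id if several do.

1

e1 timeout(1): 1[cand,b=5,-]
e2 deliver 1→2: 2[foll,b=5,-]
e3 deliver 2→1: ·
e4 deliver 1→3: 3[foll,b=5,-]
e5 deliver 3→1: 1[lead,b=5,-]
e6 timeout(0): 0[cand,b=4,-]
e7 deliver 0→3: ·
e8 deliver 3→0: ·
e9 deliver 0→1: ·
e10 deliver 1→0: 0[foll,b=5,-]
e11 deliver 0→2: ·
e12 deliver 0→1: ·
e13 propose(1,'p'): ·
e14 deliver 1→2: 2[foll,b=5,p]
e15 deliver 2→1: ·
e16 deliver 1→0: 0[foll,b=5,p]
e17 deliver 0→1: 1[lead,b=5,p]
e18 crash(0): 0[✗foll,b=5,p]
e19 deliver 1→3: 3[foll,b=5,p]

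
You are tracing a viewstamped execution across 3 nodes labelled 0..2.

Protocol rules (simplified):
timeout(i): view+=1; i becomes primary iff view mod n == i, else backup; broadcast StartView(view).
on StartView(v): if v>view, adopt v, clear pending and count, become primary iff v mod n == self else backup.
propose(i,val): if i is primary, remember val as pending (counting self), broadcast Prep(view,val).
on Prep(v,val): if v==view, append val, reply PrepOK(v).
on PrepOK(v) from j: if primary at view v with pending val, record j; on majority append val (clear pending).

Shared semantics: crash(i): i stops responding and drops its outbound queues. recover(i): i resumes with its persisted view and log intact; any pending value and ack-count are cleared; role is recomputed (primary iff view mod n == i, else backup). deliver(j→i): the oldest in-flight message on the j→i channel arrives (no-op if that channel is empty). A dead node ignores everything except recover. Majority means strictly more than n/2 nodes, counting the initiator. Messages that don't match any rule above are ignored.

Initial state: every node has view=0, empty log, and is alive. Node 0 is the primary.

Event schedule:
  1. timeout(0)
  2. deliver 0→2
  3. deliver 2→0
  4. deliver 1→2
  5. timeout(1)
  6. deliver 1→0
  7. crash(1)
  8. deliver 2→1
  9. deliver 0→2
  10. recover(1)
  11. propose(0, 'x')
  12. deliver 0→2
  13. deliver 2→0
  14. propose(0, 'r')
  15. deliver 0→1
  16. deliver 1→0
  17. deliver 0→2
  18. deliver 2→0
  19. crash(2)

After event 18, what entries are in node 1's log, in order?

empty

e1 timeout(0): 0[back,v=1,-]
e2 deliver 0→2: 2[back,v=1,-]
e3 deliver 2→0: ·
e4 deliver 1→2: ·
e5 timeout(1): 1[prim,v=1,-]
e6 deliver 1→0: ·
e7 crash(1): 1[✗prim,v=1,-]
e8 deliver 2→1: ·
e9 deliver 0→2: ·
e10 recover(1): 1[prim,v=1,-]
e11 propose(0,'x'): ·
e12 deliver 0→2: ·
e13 deliver 2→0: ·
e14 propose(0,'r'): ·
e15 deliver 0→1: ·
e16 deliver 1→0: ·
e17 deliver 0→2: ·
e18 deliver 2→0: ·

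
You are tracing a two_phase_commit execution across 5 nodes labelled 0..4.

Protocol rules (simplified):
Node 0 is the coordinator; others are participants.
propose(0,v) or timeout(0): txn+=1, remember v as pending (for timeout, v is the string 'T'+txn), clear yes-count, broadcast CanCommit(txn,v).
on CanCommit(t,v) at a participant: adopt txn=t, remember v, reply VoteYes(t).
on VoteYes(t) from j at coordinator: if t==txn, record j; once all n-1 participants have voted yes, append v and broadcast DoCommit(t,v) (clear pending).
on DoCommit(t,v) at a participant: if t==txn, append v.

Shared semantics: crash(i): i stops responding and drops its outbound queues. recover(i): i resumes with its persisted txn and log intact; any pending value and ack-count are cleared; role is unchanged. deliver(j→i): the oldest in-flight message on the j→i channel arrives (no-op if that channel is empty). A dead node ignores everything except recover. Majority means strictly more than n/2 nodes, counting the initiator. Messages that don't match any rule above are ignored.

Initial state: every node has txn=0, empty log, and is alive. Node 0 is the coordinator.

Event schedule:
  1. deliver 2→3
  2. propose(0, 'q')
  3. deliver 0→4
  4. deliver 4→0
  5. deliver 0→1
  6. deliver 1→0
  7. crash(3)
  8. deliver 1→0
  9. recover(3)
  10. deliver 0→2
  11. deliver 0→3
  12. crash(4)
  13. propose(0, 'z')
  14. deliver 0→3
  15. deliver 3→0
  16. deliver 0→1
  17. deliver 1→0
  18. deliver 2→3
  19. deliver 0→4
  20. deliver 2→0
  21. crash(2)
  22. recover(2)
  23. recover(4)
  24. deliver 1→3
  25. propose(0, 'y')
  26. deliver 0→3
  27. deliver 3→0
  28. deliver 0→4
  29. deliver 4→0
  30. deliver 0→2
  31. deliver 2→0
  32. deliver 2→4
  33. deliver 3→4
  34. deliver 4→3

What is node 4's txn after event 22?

1

step 1 deliver 2→3: —
step 2 propose(0,'q'): 0={coor,t=1,log=-}
step 3 deliver 0→4: 4={part,t=1,log=-}
step 4 deliver 4→0: —
step 5 deliver 0→1: 1={part,t=1,log=-}
step 6 deliver 1→0: —
step 7 crash(3): 3={✗part,t=0,log=-}
step 8 deliver 1→0: —
step 9 recover(3): 3={part,t=0,log=-}
step 10 deliver 0→2: 2={part,t=1,log=-}
step 11 deliver 0→3: 3={part,t=1,log=-}
step 12 crash(4): 4={✗part,t=1,log=-}
step 13 propose(0,'z'): 0={coor,t=2,log=-}
step 14 deliver 0→3: 3={part,t=2,log=-}
step 15 deliver 3→0: —
step 16 deliver 0→1: 1={part,t=2,log=-}
step 17 deliver 1→0: —
step 18 deliver 2→3: —
step 19 deliver 0→4: —
step 20 deliver 2→0: —
step 21 crash(2): 2={✗part,t=1,log=-}
step 22 recover(2): 2={part,t=1,log=-}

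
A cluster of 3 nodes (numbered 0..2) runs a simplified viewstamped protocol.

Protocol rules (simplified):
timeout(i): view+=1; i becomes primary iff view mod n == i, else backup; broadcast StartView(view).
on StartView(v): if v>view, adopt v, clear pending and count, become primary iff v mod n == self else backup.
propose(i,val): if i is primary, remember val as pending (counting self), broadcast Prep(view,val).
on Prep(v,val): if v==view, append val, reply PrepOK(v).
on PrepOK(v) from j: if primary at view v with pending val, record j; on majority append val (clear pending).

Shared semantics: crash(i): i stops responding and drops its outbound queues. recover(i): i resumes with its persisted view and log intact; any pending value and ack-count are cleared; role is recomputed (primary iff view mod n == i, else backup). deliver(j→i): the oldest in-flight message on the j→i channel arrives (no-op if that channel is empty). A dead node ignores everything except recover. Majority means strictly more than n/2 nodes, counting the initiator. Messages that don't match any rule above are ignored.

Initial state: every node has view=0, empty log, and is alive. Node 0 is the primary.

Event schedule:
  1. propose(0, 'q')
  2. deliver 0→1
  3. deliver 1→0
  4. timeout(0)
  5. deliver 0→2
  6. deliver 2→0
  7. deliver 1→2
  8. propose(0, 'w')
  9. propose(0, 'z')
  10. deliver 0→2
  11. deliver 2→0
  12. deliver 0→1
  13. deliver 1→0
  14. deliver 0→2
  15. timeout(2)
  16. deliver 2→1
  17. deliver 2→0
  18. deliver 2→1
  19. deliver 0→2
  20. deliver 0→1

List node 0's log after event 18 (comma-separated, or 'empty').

q

after 1 — propose(0,'q'): ·
after 2 — deliver 0→1: n1:back/v0/[q]
after 3 — deliver 1→0: n0:prim/v0/[q]
after 4 — timeout(0): n0:back/v1/[q]
after 5 — deliver 0→2: n2:back/v0/[q]
after 6 — deliver 2→0: ·
after 7 — deliver 1→2: ·
after 8 — propose(0,'w'): ·
after 9 — propose(0,'z'): ·
after 10 — deliver 0→2: n2:back/v1/[q]
after 11 — deliver 2→0: ·
after 12 — deliver 0→1: n1:prim/v1/[q]
after 13 — deliver 1→0: ·
after 14 — deliver 0→2: ·
after 15 — timeout(2): n2:prim/v2/[q]
after 16 — deliver 2→1: n1:back/v2/[q]
after 17 — deliver 2→0: n0:back/v2/[q]
after 18 — deliver 2→1: ·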